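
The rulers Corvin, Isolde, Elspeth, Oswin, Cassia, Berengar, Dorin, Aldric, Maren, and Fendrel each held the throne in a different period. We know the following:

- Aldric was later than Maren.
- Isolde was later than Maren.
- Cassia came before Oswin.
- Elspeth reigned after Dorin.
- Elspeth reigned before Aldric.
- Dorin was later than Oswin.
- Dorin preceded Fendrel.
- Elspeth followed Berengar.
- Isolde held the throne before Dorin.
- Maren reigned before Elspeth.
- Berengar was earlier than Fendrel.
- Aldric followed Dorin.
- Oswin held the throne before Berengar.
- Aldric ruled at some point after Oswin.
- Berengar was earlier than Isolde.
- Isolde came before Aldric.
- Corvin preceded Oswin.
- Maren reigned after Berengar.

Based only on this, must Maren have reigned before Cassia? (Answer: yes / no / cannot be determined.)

Tracing the constraints gives Cassia → Oswin → Berengar → Maren, so Cassia must come before Maren.
That means Maren cannot be before Cassia.

no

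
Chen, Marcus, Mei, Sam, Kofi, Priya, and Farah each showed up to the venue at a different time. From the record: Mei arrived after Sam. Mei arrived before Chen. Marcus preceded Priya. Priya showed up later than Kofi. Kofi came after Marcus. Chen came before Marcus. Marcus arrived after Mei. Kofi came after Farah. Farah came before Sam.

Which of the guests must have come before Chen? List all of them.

Directly stated before Chen: Mei.
Farah reaches Chen via Farah → Sam → Mei → Chen.
Sam reaches Chen via Sam → Mei → Chen.

Farah, Mei, Sam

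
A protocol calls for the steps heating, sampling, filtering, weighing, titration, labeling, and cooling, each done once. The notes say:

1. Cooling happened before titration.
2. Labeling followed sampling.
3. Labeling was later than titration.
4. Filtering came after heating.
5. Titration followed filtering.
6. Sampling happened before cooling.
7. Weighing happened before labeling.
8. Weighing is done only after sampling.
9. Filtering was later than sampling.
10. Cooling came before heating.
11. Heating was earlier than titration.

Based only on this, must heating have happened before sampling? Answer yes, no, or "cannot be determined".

no

Tracing the constraints gives sampling → cooling → heating, so sampling must come before heating.
That means heating cannot be before sampling.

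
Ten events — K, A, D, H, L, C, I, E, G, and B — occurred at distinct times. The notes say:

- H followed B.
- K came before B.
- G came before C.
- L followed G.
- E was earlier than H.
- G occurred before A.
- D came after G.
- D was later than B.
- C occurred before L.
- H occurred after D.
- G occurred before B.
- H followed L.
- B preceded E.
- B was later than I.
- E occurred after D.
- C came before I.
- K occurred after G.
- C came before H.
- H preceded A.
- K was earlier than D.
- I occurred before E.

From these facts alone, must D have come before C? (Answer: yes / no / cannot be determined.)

Tracing the constraints gives C → I → B → D, so C must come before D.
That means D cannot be before C.

no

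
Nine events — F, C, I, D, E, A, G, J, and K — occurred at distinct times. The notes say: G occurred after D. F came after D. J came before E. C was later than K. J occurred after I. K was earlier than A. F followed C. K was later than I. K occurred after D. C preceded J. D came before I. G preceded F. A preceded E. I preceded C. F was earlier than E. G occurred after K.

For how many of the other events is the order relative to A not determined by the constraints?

Forced before A: D, I, and K; forced after A: E.
That leaves C, F, G, and J with no forced order relative to A — 4.

4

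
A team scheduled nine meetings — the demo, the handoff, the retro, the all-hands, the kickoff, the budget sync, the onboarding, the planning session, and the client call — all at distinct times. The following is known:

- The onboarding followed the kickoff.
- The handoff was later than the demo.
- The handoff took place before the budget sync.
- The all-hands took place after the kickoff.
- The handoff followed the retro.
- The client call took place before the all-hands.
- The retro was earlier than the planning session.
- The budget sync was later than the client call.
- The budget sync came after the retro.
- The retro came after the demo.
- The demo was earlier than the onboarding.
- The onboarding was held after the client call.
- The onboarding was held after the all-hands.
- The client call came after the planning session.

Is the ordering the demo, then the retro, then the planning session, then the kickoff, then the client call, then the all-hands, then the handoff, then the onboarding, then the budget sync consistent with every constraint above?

Check each stated constraint against the proposed order — e.g. the demo is ahead of the onboarding; the retro is ahead of the budget sync. Every pair is in the required order; nothing is violated.

yes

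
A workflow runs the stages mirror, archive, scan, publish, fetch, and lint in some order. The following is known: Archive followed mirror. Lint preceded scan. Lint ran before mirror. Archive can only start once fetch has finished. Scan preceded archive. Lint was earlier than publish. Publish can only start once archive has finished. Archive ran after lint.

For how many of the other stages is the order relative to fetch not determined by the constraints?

3

Forced after fetch: archive and publish.
That leaves lint, mirror, and scan with no forced order relative to fetch — 3.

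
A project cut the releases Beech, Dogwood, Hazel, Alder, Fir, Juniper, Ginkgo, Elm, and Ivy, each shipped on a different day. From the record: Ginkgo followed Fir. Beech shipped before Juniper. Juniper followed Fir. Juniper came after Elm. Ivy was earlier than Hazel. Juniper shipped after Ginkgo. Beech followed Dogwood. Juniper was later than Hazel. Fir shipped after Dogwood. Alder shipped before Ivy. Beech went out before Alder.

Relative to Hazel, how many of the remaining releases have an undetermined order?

Forced before Hazel: Alder, Beech, Dogwood, and Ivy; forced after Hazel: Juniper.
That leaves Elm, Fir, and Ginkgo with no forced order relative to Hazel — 3.

3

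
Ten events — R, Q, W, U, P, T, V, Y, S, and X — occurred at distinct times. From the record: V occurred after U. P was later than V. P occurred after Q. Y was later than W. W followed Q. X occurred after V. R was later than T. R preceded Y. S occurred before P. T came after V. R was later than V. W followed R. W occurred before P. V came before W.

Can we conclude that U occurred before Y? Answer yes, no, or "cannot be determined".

Chain the constraints: U → V → W → Y. Each link is directly stated, so U comes before Y.

yes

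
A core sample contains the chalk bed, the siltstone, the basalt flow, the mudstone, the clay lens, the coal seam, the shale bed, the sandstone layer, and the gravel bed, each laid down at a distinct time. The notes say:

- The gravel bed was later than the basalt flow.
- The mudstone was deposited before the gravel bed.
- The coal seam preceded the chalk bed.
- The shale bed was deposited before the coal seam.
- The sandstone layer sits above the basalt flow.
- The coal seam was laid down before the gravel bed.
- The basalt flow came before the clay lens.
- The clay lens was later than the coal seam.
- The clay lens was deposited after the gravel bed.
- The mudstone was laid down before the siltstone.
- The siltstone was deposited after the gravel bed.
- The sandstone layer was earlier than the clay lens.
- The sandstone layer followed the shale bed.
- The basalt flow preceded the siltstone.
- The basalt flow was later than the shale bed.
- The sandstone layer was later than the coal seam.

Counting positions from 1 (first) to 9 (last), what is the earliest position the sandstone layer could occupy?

The basalt flow, the coal seam, and the shale bed must all come before the sandstone layer — 3 forced predecessors.
Nothing else is forced ahead of the sandstone layer, so its earliest slot is position 3 + 1 = 4.

4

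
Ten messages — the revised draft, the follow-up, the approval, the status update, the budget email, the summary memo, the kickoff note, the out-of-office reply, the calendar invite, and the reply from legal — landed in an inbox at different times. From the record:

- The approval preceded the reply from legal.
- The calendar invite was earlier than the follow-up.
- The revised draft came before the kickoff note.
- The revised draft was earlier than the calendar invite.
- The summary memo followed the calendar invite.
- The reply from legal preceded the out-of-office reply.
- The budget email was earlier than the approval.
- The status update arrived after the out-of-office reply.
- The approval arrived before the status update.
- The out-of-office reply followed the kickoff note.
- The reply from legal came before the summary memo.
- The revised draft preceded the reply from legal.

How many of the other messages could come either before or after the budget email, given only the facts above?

4

Forced after the budget email: the approval, the out-of-office reply, the reply from legal, the status update, and the summary memo.
That leaves the calendar invite, the follow-up, the kickoff note, and the revised draft with no forced order relative to the budget email — 4.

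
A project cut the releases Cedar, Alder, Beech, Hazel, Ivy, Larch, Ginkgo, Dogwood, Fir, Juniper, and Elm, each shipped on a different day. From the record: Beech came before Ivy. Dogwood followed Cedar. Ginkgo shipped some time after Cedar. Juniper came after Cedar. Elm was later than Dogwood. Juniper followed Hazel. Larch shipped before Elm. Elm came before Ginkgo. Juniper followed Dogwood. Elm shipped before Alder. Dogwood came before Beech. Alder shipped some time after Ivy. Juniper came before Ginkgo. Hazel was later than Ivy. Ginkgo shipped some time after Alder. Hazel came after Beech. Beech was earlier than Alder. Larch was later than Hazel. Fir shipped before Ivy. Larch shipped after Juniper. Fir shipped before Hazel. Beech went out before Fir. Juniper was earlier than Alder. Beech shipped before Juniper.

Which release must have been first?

Cedar has a chain of constraints placing it before every other release, so Cedar must be first.

Cedar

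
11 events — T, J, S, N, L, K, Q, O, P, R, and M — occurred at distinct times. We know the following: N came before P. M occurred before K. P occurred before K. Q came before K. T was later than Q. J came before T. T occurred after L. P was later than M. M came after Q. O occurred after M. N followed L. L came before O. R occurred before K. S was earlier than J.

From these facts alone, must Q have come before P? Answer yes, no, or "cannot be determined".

Chain the constraints: Q → M → P. Each link is directly stated, so Q comes before P.

yes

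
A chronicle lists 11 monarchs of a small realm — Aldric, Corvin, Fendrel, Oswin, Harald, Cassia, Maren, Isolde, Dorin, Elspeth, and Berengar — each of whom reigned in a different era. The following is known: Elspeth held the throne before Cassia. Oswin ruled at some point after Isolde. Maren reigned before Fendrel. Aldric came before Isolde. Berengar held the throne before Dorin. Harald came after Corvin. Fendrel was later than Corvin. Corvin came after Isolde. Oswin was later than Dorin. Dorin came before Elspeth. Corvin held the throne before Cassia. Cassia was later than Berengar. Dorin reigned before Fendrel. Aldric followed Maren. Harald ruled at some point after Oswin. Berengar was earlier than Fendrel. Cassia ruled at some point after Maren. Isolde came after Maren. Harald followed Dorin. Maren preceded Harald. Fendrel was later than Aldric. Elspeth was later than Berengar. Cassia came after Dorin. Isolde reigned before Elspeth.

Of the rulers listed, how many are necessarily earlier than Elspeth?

5

Directly stated before Elspeth: Berengar, Dorin, and Isolde.
Aldric reaches Elspeth via Aldric → Isolde → Elspeth.
Maren reaches Elspeth via Maren → Isolde → Elspeth.
That's Aldric, Berengar, Dorin, Isolde, and Maren — 5 in all.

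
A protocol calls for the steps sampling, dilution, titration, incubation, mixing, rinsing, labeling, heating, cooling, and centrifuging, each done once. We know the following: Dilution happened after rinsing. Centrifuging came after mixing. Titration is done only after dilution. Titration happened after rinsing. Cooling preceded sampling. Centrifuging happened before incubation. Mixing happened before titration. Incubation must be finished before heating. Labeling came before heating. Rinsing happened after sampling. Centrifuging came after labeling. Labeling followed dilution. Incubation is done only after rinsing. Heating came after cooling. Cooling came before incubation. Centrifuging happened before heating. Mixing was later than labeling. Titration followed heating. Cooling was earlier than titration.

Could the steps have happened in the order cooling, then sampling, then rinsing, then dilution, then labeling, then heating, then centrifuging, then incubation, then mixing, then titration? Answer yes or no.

no

The constraints require centrifuging before heating, but in the proposed sequence heating appears ahead of centrifuging. That one violation is enough.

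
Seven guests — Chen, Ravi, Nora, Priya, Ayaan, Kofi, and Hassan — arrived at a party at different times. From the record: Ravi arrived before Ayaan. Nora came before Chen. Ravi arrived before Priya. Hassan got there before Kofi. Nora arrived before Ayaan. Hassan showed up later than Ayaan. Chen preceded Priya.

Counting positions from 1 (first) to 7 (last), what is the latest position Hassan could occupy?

6

Hassan must come before Kofi — 1 guest forced after them.
Everything else can be placed before Hassan in some valid order, so Hassan can sit as late as position 7 − 1 = 6.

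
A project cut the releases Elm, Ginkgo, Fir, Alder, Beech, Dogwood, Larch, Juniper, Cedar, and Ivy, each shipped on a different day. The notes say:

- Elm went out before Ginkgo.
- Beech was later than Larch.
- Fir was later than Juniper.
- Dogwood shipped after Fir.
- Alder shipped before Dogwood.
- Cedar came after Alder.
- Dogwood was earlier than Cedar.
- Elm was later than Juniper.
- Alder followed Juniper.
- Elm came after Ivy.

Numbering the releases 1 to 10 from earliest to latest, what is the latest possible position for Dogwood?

9

Dogwood must come before Cedar — 1 release forced after it.
Everything else can be placed before Dogwood in some valid order, so Dogwood can sit as late as position 10 − 1 = 9.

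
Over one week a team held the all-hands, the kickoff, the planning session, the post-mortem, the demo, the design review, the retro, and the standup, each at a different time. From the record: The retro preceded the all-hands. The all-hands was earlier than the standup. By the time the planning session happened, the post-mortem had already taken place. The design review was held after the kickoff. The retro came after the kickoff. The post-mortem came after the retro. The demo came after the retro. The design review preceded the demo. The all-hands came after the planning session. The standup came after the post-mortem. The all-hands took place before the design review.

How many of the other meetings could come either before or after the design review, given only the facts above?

1

Forced before the design review: the all-hands, the kickoff, the planning session, the post-mortem, and the retro; forced after the design review: the demo.
That leaves the standup with no forced order relative to the design review — 1.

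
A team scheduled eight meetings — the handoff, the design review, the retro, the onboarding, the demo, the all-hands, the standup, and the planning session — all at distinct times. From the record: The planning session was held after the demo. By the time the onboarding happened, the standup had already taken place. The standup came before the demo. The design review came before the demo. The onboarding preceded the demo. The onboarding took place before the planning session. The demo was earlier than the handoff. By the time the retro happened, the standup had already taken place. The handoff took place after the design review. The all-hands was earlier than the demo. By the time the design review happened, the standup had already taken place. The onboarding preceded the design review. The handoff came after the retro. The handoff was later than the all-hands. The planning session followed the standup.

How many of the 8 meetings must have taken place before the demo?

Directly stated before the demo: the all-hands, the design review, the onboarding, and the standup.
That's the all-hands, the design review, the onboarding, and the standup — 4 in all.

4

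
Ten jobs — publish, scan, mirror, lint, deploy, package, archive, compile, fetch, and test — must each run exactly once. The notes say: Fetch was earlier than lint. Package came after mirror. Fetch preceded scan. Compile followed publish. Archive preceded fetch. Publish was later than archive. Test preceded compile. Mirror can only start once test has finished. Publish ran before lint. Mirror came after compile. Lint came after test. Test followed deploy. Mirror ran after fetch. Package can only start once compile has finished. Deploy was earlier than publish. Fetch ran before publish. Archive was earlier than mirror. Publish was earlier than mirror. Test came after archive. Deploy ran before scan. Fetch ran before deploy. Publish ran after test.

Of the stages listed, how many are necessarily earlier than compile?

Directly stated before compile: publish and test.
Archive reaches compile via archive → test → compile.
Deploy reaches compile via deploy → publish → compile.
Fetch reaches compile via fetch → publish → compile.
No chain forces package (or any of the others) ahead of compile.
That's archive, deploy, fetch, publish, and test — 5 in all.

5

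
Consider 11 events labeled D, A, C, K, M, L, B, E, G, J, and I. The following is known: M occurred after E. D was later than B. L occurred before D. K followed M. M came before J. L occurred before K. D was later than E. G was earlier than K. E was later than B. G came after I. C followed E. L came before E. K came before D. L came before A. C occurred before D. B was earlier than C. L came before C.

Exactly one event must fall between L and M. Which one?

Tracing the constraints gives L → E → M, so E sits after L and before M.
No other event is forced both after L and before M.

E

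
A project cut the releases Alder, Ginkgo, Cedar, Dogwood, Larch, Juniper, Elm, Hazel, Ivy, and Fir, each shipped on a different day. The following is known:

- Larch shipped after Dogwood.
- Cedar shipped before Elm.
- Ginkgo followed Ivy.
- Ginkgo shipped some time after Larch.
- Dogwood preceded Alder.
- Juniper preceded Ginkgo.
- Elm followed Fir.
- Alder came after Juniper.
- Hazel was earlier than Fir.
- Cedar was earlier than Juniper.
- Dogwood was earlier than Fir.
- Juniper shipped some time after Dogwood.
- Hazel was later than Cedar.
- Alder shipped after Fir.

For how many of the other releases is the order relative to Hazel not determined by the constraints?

5

Forced before Hazel: Cedar; forced after Hazel: Alder, Elm, and Fir.
That leaves Dogwood, Ginkgo, Ivy, Juniper, and Larch with no forced order relative to Hazel — 5.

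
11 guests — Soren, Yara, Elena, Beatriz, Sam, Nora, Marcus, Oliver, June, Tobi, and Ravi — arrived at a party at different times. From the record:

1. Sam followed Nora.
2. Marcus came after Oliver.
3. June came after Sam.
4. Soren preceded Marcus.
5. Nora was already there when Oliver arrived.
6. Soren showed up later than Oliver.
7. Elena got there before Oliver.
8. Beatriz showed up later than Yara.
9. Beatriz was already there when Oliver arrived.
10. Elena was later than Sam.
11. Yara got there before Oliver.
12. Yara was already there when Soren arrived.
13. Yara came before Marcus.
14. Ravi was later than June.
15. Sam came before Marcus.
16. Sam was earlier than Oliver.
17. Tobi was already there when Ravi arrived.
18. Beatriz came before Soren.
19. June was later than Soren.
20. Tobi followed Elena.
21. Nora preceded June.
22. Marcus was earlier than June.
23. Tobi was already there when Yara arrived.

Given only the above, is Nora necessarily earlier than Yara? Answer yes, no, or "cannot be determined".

Chain the constraints: Nora → Sam → Elena → Tobi → Yara. Each link is directly stated, so Nora comes before Yara.

yes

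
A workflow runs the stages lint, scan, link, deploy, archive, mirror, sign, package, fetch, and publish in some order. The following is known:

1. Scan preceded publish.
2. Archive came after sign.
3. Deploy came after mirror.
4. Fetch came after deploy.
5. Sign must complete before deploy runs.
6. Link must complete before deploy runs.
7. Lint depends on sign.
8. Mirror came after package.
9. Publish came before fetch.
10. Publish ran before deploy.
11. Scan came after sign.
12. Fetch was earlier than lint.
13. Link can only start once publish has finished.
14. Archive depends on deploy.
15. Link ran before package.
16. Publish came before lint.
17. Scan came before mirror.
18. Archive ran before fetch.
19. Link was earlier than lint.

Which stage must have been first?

Sign has a chain of constraints placing it before every other stage, so sign must be first.

sign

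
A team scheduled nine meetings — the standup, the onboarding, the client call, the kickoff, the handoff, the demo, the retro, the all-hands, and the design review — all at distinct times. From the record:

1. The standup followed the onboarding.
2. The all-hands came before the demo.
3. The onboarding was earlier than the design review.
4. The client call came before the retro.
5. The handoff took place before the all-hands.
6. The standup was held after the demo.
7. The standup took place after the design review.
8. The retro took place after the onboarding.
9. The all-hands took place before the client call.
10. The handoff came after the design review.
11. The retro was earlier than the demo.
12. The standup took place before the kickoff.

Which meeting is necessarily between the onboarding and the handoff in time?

Tracing the constraints gives the onboarding → the design review → the handoff, so the design review sits after the onboarding and before the handoff.
No other meeting is forced both after the onboarding and before the handoff.

the design review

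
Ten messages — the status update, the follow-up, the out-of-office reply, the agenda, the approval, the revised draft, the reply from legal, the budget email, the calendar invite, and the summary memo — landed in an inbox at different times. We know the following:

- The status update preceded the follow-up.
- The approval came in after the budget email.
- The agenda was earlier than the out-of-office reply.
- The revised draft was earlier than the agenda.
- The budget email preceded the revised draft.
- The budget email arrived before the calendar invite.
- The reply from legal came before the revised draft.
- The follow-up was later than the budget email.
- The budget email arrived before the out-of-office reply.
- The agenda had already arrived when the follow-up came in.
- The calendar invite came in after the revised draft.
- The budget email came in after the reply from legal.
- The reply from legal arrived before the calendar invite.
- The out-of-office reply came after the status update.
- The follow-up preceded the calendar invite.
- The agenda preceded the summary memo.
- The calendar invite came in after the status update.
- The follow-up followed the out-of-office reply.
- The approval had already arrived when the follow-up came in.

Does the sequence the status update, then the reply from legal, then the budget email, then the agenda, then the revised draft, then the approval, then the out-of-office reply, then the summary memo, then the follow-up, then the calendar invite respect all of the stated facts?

The constraints require the revised draft before the agenda, but in the proposed sequence the agenda appears ahead of the revised draft. That one violation is enough.

no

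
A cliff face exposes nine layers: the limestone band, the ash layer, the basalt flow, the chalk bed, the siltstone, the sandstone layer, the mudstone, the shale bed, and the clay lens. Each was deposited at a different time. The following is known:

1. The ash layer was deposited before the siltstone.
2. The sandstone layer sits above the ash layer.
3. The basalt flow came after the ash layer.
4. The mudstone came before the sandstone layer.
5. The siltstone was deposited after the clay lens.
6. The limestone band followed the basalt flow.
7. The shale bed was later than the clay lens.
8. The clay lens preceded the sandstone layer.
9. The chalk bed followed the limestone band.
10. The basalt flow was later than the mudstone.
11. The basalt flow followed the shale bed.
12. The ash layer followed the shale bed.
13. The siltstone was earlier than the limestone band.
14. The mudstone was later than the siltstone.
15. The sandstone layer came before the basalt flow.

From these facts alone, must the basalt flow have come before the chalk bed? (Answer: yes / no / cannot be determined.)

Chain the constraints: the basalt flow → the limestone band → the chalk bed. Each link is directly stated, so the basalt flow comes before the chalk bed.

yes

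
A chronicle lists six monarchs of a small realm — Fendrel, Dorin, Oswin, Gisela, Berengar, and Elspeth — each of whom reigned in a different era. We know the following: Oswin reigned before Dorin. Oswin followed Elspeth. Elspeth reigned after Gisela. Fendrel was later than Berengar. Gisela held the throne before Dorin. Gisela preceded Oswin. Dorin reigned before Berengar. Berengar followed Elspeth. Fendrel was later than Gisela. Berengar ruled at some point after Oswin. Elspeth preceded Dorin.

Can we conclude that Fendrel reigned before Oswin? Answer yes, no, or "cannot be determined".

no

Tracing the constraints gives Oswin → Berengar → Fendrel, so Oswin must come before Fendrel.
That means Fendrel cannot be before Oswin.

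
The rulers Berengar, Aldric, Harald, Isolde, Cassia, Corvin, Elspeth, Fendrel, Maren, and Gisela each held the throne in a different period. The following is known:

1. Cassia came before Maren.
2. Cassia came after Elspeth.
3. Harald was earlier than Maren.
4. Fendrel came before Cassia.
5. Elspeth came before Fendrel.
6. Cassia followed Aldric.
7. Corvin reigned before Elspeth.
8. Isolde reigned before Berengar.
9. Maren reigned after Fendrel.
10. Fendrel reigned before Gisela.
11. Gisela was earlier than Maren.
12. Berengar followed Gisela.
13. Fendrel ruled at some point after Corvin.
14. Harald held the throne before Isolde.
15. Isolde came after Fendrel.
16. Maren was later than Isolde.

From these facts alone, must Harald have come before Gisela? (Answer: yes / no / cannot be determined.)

cannot be determined

No chain of stated constraints runs from Harald to Gisela, and none runs from Gisela to Harald either.
So the relative order of Harald and Gisela is not fixed by the given facts.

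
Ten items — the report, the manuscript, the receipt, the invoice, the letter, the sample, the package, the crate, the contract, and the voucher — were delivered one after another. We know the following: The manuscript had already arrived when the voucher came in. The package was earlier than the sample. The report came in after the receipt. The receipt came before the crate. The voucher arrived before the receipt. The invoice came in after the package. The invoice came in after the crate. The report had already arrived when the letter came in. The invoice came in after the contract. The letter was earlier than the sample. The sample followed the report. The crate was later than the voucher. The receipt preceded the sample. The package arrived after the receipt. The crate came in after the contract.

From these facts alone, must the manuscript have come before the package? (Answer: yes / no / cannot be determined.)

Chain the constraints: the manuscript → the voucher → the receipt → the package. Each link is directly stated, so the manuscript comes before the package.

yes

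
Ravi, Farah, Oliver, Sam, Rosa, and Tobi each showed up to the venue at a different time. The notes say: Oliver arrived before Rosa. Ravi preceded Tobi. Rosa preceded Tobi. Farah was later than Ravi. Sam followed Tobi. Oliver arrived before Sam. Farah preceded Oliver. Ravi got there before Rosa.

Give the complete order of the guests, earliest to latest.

The constraints fix every adjacent pair, so only one ordering works:
Ravi → Farah → Oliver → Rosa → Tobi → Sam.

Ravi, Farah, Oliver, Rosa, Tobi, Sam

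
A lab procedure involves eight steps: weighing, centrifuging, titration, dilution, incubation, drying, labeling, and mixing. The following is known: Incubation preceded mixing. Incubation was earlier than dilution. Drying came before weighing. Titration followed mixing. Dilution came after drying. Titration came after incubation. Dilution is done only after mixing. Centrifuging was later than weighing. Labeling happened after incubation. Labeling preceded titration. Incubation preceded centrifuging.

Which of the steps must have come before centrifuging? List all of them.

Directly stated before centrifuging: incubation and weighing.
Drying reaches centrifuging via drying → weighing → centrifuging.

drying, incubation, weighing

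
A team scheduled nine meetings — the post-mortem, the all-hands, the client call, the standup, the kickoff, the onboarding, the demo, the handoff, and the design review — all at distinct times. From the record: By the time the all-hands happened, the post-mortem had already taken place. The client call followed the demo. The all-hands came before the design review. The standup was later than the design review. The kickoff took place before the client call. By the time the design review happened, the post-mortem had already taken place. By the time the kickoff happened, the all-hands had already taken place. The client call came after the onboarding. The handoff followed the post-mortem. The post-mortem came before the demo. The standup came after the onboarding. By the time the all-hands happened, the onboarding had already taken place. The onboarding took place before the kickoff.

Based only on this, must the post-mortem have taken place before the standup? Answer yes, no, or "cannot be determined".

Chain the constraints: the post-mortem → the design review → the standup. Each link is directly stated, so the post-mortem comes before the standup.

yes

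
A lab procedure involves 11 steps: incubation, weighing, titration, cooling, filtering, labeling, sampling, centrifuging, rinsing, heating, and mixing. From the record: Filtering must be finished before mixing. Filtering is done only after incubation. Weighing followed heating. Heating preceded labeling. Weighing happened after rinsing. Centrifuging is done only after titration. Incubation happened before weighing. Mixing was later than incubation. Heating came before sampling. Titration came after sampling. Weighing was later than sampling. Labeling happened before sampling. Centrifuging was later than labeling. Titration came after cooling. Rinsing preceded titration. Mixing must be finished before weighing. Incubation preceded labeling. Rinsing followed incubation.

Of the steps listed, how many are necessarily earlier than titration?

Directly stated before titration: cooling, rinsing, and sampling.
Heating reaches titration via heating → sampling → titration.
Incubation reaches titration via incubation → rinsing → titration.
Labeling reaches titration via labeling → sampling → titration.
That's cooling, heating, incubation, labeling, rinsing, and sampling — 6 in all.

6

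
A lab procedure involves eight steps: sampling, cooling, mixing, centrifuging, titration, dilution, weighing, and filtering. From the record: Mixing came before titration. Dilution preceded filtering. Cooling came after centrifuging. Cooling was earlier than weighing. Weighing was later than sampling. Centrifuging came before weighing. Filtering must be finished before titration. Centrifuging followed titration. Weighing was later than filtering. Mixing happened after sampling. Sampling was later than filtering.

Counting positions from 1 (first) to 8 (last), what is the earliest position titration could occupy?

5

Dilution, filtering, mixing, and sampling must all come before titration — 4 forced predecessors.
Nothing else is forced ahead of titration, so its earliest slot is position 4 + 1 = 5.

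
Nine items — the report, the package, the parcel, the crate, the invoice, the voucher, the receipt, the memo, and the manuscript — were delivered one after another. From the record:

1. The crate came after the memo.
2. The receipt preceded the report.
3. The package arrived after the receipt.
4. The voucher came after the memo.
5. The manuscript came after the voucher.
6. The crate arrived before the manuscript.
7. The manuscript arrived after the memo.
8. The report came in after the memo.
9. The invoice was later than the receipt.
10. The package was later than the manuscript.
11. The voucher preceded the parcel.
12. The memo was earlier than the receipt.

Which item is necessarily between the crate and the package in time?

the manuscript

Tracing the constraints gives the crate → the manuscript → the package, so the manuscript sits after the crate and before the package.
No other item is forced both after the crate and before the package.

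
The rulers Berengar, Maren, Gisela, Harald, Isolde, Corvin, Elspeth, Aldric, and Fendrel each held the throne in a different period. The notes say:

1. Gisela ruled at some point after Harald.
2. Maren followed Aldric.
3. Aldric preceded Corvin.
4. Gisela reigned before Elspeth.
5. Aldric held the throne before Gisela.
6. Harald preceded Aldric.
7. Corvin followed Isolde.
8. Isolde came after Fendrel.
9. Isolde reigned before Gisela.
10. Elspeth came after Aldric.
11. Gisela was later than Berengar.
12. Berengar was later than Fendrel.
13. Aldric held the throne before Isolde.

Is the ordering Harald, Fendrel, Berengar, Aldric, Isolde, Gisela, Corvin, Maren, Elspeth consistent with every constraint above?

Check each stated constraint against the proposed order — e.g. Aldric is ahead of Elspeth; Harald is ahead of Gisela. Every pair is in the required order; nothing is violated.

yes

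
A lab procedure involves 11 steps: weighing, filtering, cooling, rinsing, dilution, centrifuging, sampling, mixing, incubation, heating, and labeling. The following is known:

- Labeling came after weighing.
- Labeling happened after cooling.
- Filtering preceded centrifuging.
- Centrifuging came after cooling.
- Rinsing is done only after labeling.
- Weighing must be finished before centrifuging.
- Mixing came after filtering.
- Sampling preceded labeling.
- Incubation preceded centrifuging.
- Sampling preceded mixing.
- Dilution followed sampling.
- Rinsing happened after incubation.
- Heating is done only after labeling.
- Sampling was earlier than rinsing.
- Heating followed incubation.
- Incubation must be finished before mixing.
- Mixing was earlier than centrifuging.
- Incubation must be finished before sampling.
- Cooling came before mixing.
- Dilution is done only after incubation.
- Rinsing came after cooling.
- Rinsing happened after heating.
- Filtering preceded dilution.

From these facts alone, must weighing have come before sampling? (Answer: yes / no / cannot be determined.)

cannot be determined

No chain of stated constraints runs from weighing to sampling, and none runs from sampling to weighing either.
So the relative order of weighing and sampling is not fixed by the given facts.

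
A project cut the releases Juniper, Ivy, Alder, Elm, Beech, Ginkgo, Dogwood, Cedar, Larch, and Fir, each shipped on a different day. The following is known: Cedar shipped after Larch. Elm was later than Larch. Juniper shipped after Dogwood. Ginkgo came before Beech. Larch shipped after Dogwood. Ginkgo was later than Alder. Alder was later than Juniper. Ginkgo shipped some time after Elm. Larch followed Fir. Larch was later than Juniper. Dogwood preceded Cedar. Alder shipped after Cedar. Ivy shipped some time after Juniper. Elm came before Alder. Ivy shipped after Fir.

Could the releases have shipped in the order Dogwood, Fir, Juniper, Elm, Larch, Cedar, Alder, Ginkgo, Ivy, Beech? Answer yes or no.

The constraints require Larch before Elm, but in the proposed sequence Elm appears ahead of Larch. That one violation is enough.

no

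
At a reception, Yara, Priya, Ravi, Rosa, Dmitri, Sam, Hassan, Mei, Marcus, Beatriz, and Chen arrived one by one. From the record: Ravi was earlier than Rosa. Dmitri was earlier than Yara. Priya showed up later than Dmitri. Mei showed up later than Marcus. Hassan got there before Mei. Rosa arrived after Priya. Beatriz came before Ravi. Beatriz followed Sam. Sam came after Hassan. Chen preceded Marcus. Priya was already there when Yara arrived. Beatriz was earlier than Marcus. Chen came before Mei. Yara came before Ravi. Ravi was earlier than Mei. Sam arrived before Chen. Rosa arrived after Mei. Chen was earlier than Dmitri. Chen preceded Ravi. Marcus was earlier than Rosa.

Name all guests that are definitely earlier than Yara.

Chen, Dmitri, Hassan, Priya, Sam

Directly stated before Yara: Dmitri and Priya.
Chen reaches Yara via Chen → Dmitri → Yara.
Hassan reaches Yara via Hassan → Sam → Chen → Dmitri → Yara.
Sam reaches Yara via Sam → Chen → Dmitri → Yara.
No chain forces Mei (or any of the others) ahead of Yara.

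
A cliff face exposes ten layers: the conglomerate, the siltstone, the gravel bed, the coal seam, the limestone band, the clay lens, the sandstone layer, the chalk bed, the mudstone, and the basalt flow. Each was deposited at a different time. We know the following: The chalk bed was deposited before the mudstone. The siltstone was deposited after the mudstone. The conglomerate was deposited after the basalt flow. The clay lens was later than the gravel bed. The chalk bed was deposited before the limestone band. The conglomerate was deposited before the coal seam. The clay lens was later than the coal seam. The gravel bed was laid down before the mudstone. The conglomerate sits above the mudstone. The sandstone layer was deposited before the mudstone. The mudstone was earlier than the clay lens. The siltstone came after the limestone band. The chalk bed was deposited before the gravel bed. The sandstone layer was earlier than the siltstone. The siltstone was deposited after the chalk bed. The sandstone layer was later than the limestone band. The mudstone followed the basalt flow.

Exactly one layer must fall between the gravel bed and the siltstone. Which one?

Tracing the constraints gives the gravel bed → the mudstone → the siltstone, so the mudstone sits after the gravel bed and before the siltstone.
No other layer is forced both after the gravel bed and before the siltstone.

the mudstone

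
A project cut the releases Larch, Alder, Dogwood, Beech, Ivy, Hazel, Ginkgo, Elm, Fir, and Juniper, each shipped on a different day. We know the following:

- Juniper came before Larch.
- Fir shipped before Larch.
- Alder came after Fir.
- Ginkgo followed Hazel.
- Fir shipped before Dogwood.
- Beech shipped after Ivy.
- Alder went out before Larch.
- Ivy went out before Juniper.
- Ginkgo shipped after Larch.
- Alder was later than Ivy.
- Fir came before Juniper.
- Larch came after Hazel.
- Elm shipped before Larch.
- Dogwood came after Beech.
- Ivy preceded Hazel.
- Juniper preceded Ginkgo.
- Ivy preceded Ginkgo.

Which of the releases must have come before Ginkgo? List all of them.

Directly stated before Ginkgo: Hazel, Ivy, Juniper, and Larch.
Alder reaches Ginkgo via Alder → Larch → Ginkgo.
Elm reaches Ginkgo via Elm → Larch → Ginkgo.
Fir reaches Ginkgo via Fir → Larch → Ginkgo.

Alder, Elm, Fir, Hazel, Ivy, Juniper, Larch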